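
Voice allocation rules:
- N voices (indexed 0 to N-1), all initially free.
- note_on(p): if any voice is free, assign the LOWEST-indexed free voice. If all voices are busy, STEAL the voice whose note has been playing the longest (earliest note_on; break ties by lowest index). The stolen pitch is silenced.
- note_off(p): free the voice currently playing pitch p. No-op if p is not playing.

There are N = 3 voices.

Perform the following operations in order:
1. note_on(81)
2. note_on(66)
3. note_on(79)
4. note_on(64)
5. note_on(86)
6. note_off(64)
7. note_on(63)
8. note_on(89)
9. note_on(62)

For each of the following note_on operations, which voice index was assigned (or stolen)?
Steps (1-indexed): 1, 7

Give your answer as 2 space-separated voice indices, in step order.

Op 1: note_on(81): voice 0 is free -> assigned | voices=[81 - -]
Op 2: note_on(66): voice 1 is free -> assigned | voices=[81 66 -]
Op 3: note_on(79): voice 2 is free -> assigned | voices=[81 66 79]
Op 4: note_on(64): all voices busy, STEAL voice 0 (pitch 81, oldest) -> assign | voices=[64 66 79]
Op 5: note_on(86): all voices busy, STEAL voice 1 (pitch 66, oldest) -> assign | voices=[64 86 79]
Op 6: note_off(64): free voice 0 | voices=[- 86 79]
Op 7: note_on(63): voice 0 is free -> assigned | voices=[63 86 79]
Op 8: note_on(89): all voices busy, STEAL voice 2 (pitch 79, oldest) -> assign | voices=[63 86 89]
Op 9: note_on(62): all voices busy, STEAL voice 1 (pitch 86, oldest) -> assign | voices=[63 62 89]

Answer: 0 0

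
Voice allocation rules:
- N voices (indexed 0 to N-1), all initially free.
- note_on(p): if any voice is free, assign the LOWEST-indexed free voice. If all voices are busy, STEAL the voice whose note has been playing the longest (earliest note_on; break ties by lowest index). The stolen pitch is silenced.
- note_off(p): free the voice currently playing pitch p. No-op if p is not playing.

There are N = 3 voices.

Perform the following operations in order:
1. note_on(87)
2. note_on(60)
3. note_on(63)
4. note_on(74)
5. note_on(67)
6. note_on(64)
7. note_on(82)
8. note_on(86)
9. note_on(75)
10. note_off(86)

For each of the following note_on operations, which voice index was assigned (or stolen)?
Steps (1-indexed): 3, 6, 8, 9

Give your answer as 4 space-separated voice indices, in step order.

Answer: 2 2 1 2

Derivation:
Op 1: note_on(87): voice 0 is free -> assigned | voices=[87 - -]
Op 2: note_on(60): voice 1 is free -> assigned | voices=[87 60 -]
Op 3: note_on(63): voice 2 is free -> assigned | voices=[87 60 63]
Op 4: note_on(74): all voices busy, STEAL voice 0 (pitch 87, oldest) -> assign | voices=[74 60 63]
Op 5: note_on(67): all voices busy, STEAL voice 1 (pitch 60, oldest) -> assign | voices=[74 67 63]
Op 6: note_on(64): all voices busy, STEAL voice 2 (pitch 63, oldest) -> assign | voices=[74 67 64]
Op 7: note_on(82): all voices busy, STEAL voice 0 (pitch 74, oldest) -> assign | voices=[82 67 64]
Op 8: note_on(86): all voices busy, STEAL voice 1 (pitch 67, oldest) -> assign | voices=[82 86 64]
Op 9: note_on(75): all voices busy, STEAL voice 2 (pitch 64, oldest) -> assign | voices=[82 86 75]
Op 10: note_off(86): free voice 1 | voices=[82 - 75]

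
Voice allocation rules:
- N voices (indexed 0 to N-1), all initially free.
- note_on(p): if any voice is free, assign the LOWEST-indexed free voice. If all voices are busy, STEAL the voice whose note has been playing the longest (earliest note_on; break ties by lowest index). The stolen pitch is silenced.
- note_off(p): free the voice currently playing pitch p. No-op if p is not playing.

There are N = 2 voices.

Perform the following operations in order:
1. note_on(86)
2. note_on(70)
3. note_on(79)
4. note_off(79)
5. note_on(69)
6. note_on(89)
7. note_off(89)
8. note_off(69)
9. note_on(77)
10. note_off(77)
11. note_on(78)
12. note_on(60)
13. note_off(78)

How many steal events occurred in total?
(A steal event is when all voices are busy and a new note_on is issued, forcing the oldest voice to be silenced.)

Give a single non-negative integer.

Op 1: note_on(86): voice 0 is free -> assigned | voices=[86 -]
Op 2: note_on(70): voice 1 is free -> assigned | voices=[86 70]
Op 3: note_on(79): all voices busy, STEAL voice 0 (pitch 86, oldest) -> assign | voices=[79 70]
Op 4: note_off(79): free voice 0 | voices=[- 70]
Op 5: note_on(69): voice 0 is free -> assigned | voices=[69 70]
Op 6: note_on(89): all voices busy, STEAL voice 1 (pitch 70, oldest) -> assign | voices=[69 89]
Op 7: note_off(89): free voice 1 | voices=[69 -]
Op 8: note_off(69): free voice 0 | voices=[- -]
Op 9: note_on(77): voice 0 is free -> assigned | voices=[77 -]
Op 10: note_off(77): free voice 0 | voices=[- -]
Op 11: note_on(78): voice 0 is free -> assigned | voices=[78 -]
Op 12: note_on(60): voice 1 is free -> assigned | voices=[78 60]
Op 13: note_off(78): free voice 0 | voices=[- 60]

Answer: 2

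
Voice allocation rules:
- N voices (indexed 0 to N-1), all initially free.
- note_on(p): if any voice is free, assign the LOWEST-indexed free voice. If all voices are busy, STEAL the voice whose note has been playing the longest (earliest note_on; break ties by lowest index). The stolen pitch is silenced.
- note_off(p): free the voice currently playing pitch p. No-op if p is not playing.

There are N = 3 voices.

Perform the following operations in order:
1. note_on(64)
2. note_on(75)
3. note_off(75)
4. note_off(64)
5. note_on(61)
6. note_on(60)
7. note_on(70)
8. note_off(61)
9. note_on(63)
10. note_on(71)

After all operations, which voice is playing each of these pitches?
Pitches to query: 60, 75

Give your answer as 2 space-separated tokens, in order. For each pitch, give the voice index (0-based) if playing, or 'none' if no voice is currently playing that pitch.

Answer: none none

Derivation:
Op 1: note_on(64): voice 0 is free -> assigned | voices=[64 - -]
Op 2: note_on(75): voice 1 is free -> assigned | voices=[64 75 -]
Op 3: note_off(75): free voice 1 | voices=[64 - -]
Op 4: note_off(64): free voice 0 | voices=[- - -]
Op 5: note_on(61): voice 0 is free -> assigned | voices=[61 - -]
Op 6: note_on(60): voice 1 is free -> assigned | voices=[61 60 -]
Op 7: note_on(70): voice 2 is free -> assigned | voices=[61 60 70]
Op 8: note_off(61): free voice 0 | voices=[- 60 70]
Op 9: note_on(63): voice 0 is free -> assigned | voices=[63 60 70]
Op 10: note_on(71): all voices busy, STEAL voice 1 (pitch 60, oldest) -> assign | voices=[63 71 70]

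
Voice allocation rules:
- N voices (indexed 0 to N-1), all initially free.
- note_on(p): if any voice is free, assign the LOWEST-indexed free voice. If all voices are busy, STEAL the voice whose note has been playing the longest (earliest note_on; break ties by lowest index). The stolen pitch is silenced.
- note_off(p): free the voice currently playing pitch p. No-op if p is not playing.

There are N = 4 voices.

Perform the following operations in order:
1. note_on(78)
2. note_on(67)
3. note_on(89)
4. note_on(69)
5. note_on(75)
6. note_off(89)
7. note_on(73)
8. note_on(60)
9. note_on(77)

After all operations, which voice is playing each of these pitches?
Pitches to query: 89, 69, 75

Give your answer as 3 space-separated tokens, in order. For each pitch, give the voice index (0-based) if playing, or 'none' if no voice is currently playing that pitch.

Op 1: note_on(78): voice 0 is free -> assigned | voices=[78 - - -]
Op 2: note_on(67): voice 1 is free -> assigned | voices=[78 67 - -]
Op 3: note_on(89): voice 2 is free -> assigned | voices=[78 67 89 -]
Op 4: note_on(69): voice 3 is free -> assigned | voices=[78 67 89 69]
Op 5: note_on(75): all voices busy, STEAL voice 0 (pitch 78, oldest) -> assign | voices=[75 67 89 69]
Op 6: note_off(89): free voice 2 | voices=[75 67 - 69]
Op 7: note_on(73): voice 2 is free -> assigned | voices=[75 67 73 69]
Op 8: note_on(60): all voices busy, STEAL voice 1 (pitch 67, oldest) -> assign | voices=[75 60 73 69]
Op 9: note_on(77): all voices busy, STEAL voice 3 (pitch 69, oldest) -> assign | voices=[75 60 73 77]

Answer: none none 0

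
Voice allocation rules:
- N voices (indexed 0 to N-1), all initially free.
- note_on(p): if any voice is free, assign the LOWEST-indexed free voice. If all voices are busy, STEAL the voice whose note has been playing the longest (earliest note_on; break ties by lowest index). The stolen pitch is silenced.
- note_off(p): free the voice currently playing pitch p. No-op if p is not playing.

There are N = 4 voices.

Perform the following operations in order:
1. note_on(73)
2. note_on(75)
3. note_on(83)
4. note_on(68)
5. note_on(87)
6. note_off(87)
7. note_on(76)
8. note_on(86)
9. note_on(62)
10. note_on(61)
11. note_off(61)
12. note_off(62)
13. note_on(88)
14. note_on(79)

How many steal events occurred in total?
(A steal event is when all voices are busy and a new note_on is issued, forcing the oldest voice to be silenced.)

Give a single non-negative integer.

Answer: 4

Derivation:
Op 1: note_on(73): voice 0 is free -> assigned | voices=[73 - - -]
Op 2: note_on(75): voice 1 is free -> assigned | voices=[73 75 - -]
Op 3: note_on(83): voice 2 is free -> assigned | voices=[73 75 83 -]
Op 4: note_on(68): voice 3 is free -> assigned | voices=[73 75 83 68]
Op 5: note_on(87): all voices busy, STEAL voice 0 (pitch 73, oldest) -> assign | voices=[87 75 83 68]
Op 6: note_off(87): free voice 0 | voices=[- 75 83 68]
Op 7: note_on(76): voice 0 is free -> assigned | voices=[76 75 83 68]
Op 8: note_on(86): all voices busy, STEAL voice 1 (pitch 75, oldest) -> assign | voices=[76 86 83 68]
Op 9: note_on(62): all voices busy, STEAL voice 2 (pitch 83, oldest) -> assign | voices=[76 86 62 68]
Op 10: note_on(61): all voices busy, STEAL voice 3 (pitch 68, oldest) -> assign | voices=[76 86 62 61]
Op 11: note_off(61): free voice 3 | voices=[76 86 62 -]
Op 12: note_off(62): free voice 2 | voices=[76 86 - -]
Op 13: note_on(88): voice 2 is free -> assigned | voices=[76 86 88 -]
Op 14: note_on(79): voice 3 is free -> assigned | voices=[76 86 88 79]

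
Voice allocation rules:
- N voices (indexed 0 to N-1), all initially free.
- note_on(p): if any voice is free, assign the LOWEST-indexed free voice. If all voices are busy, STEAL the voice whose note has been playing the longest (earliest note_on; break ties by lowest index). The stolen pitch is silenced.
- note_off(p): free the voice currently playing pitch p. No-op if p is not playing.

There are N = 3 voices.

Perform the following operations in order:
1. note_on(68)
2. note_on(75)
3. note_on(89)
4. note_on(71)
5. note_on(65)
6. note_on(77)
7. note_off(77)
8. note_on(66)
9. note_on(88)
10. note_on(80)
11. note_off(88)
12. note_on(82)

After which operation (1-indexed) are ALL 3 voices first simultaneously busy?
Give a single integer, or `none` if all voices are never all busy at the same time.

Op 1: note_on(68): voice 0 is free -> assigned | voices=[68 - -]
Op 2: note_on(75): voice 1 is free -> assigned | voices=[68 75 -]
Op 3: note_on(89): voice 2 is free -> assigned | voices=[68 75 89]
Op 4: note_on(71): all voices busy, STEAL voice 0 (pitch 68, oldest) -> assign | voices=[71 75 89]
Op 5: note_on(65): all voices busy, STEAL voice 1 (pitch 75, oldest) -> assign | voices=[71 65 89]
Op 6: note_on(77): all voices busy, STEAL voice 2 (pitch 89, oldest) -> assign | voices=[71 65 77]
Op 7: note_off(77): free voice 2 | voices=[71 65 -]
Op 8: note_on(66): voice 2 is free -> assigned | voices=[71 65 66]
Op 9: note_on(88): all voices busy, STEAL voice 0 (pitch 71, oldest) -> assign | voices=[88 65 66]
Op 10: note_on(80): all voices busy, STEAL voice 1 (pitch 65, oldest) -> assign | voices=[88 80 66]
Op 11: note_off(88): free voice 0 | voices=[- 80 66]
Op 12: note_on(82): voice 0 is free -> assigned | voices=[82 80 66]

Answer: 3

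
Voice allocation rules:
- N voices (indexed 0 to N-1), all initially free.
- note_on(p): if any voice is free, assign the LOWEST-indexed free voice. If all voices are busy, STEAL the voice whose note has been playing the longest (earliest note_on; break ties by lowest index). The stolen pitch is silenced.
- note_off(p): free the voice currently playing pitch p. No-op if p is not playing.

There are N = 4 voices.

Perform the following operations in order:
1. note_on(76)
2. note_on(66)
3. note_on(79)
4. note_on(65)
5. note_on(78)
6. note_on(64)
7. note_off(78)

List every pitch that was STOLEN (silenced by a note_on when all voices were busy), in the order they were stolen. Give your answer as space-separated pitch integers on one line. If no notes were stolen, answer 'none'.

Answer: 76 66

Derivation:
Op 1: note_on(76): voice 0 is free -> assigned | voices=[76 - - -]
Op 2: note_on(66): voice 1 is free -> assigned | voices=[76 66 - -]
Op 3: note_on(79): voice 2 is free -> assigned | voices=[76 66 79 -]
Op 4: note_on(65): voice 3 is free -> assigned | voices=[76 66 79 65]
Op 5: note_on(78): all voices busy, STEAL voice 0 (pitch 76, oldest) -> assign | voices=[78 66 79 65]
Op 6: note_on(64): all voices busy, STEAL voice 1 (pitch 66, oldest) -> assign | voices=[78 64 79 65]
Op 7: note_off(78): free voice 0 | voices=[- 64 79 65]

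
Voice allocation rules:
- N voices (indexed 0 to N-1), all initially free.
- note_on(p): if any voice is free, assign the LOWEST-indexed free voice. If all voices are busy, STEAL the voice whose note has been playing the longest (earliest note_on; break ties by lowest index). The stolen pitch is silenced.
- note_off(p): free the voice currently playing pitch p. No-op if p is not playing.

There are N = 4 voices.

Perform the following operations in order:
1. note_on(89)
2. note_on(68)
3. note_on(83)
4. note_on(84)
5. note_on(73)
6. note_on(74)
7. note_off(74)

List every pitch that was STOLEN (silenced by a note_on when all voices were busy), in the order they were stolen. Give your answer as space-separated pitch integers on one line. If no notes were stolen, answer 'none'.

Answer: 89 68

Derivation:
Op 1: note_on(89): voice 0 is free -> assigned | voices=[89 - - -]
Op 2: note_on(68): voice 1 is free -> assigned | voices=[89 68 - -]
Op 3: note_on(83): voice 2 is free -> assigned | voices=[89 68 83 -]
Op 4: note_on(84): voice 3 is free -> assigned | voices=[89 68 83 84]
Op 5: note_on(73): all voices busy, STEAL voice 0 (pitch 89, oldest) -> assign | voices=[73 68 83 84]
Op 6: note_on(74): all voices busy, STEAL voice 1 (pitch 68, oldest) -> assign | voices=[73 74 83 84]
Op 7: note_off(74): free voice 1 | voices=[73 - 83 84]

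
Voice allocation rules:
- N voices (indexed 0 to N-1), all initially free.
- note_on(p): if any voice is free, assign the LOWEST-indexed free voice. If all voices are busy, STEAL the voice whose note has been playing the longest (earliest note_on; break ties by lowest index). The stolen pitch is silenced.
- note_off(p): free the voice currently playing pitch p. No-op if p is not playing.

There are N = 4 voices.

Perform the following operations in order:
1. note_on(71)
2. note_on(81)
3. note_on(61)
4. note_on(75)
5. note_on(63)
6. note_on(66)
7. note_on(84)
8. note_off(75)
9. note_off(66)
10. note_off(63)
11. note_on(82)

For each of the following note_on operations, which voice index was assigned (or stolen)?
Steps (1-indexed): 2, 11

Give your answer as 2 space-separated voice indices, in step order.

Op 1: note_on(71): voice 0 is free -> assigned | voices=[71 - - -]
Op 2: note_on(81): voice 1 is free -> assigned | voices=[71 81 - -]
Op 3: note_on(61): voice 2 is free -> assigned | voices=[71 81 61 -]
Op 4: note_on(75): voice 3 is free -> assigned | voices=[71 81 61 75]
Op 5: note_on(63): all voices busy, STEAL voice 0 (pitch 71, oldest) -> assign | voices=[63 81 61 75]
Op 6: note_on(66): all voices busy, STEAL voice 1 (pitch 81, oldest) -> assign | voices=[63 66 61 75]
Op 7: note_on(84): all voices busy, STEAL voice 2 (pitch 61, oldest) -> assign | voices=[63 66 84 75]
Op 8: note_off(75): free voice 3 | voices=[63 66 84 -]
Op 9: note_off(66): free voice 1 | voices=[63 - 84 -]
Op 10: note_off(63): free voice 0 | voices=[- - 84 -]
Op 11: note_on(82): voice 0 is free -> assigned | voices=[82 - 84 -]

Answer: 1 0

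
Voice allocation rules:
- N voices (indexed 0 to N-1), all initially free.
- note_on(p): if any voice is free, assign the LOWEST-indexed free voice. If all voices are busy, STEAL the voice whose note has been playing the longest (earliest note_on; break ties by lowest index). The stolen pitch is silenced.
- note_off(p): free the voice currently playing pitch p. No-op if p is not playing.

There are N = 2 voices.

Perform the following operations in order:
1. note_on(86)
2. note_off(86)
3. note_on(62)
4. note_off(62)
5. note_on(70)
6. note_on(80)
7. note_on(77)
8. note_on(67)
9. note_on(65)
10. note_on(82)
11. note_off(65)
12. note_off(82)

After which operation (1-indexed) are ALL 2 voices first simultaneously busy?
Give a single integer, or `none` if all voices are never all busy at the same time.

Answer: 6

Derivation:
Op 1: note_on(86): voice 0 is free -> assigned | voices=[86 -]
Op 2: note_off(86): free voice 0 | voices=[- -]
Op 3: note_on(62): voice 0 is free -> assigned | voices=[62 -]
Op 4: note_off(62): free voice 0 | voices=[- -]
Op 5: note_on(70): voice 0 is free -> assigned | voices=[70 -]
Op 6: note_on(80): voice 1 is free -> assigned | voices=[70 80]
Op 7: note_on(77): all voices busy, STEAL voice 0 (pitch 70, oldest) -> assign | voices=[77 80]
Op 8: note_on(67): all voices busy, STEAL voice 1 (pitch 80, oldest) -> assign | voices=[77 67]
Op 9: note_on(65): all voices busy, STEAL voice 0 (pitch 77, oldest) -> assign | voices=[65 67]
Op 10: note_on(82): all voices busy, STEAL voice 1 (pitch 67, oldest) -> assign | voices=[65 82]
Op 11: note_off(65): free voice 0 | voices=[- 82]
Op 12: note_off(82): free voice 1 | voices=[- -]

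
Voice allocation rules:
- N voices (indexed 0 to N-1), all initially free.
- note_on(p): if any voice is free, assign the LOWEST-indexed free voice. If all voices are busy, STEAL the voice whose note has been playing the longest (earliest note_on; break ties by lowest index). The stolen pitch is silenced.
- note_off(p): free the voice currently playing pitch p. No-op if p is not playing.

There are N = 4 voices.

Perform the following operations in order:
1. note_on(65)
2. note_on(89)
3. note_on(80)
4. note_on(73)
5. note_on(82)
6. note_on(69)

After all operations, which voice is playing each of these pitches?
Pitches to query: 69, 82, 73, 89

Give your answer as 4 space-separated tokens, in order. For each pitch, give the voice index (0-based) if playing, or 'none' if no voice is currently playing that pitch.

Answer: 1 0 3 none

Derivation:
Op 1: note_on(65): voice 0 is free -> assigned | voices=[65 - - -]
Op 2: note_on(89): voice 1 is free -> assigned | voices=[65 89 - -]
Op 3: note_on(80): voice 2 is free -> assigned | voices=[65 89 80 -]
Op 4: note_on(73): voice 3 is free -> assigned | voices=[65 89 80 73]
Op 5: note_on(82): all voices busy, STEAL voice 0 (pitch 65, oldest) -> assign | voices=[82 89 80 73]
Op 6: note_on(69): all voices busy, STEAL voice 1 (pitch 89, oldest) -> assign | voices=[82 69 80 73]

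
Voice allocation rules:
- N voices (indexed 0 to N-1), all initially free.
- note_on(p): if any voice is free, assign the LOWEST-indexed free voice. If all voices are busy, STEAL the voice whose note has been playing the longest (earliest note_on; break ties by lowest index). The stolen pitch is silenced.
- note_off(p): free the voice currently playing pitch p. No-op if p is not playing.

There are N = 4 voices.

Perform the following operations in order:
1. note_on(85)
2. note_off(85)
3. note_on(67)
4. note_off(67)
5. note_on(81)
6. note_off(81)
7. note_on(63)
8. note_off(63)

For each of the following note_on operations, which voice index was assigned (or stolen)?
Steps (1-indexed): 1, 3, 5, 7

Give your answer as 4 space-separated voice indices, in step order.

Answer: 0 0 0 0

Derivation:
Op 1: note_on(85): voice 0 is free -> assigned | voices=[85 - - -]
Op 2: note_off(85): free voice 0 | voices=[- - - -]
Op 3: note_on(67): voice 0 is free -> assigned | voices=[67 - - -]
Op 4: note_off(67): free voice 0 | voices=[- - - -]
Op 5: note_on(81): voice 0 is free -> assigned | voices=[81 - - -]
Op 6: note_off(81): free voice 0 | voices=[- - - -]
Op 7: note_on(63): voice 0 is free -> assigned | voices=[63 - - -]
Op 8: note_off(63): free voice 0 | voices=[- - - -]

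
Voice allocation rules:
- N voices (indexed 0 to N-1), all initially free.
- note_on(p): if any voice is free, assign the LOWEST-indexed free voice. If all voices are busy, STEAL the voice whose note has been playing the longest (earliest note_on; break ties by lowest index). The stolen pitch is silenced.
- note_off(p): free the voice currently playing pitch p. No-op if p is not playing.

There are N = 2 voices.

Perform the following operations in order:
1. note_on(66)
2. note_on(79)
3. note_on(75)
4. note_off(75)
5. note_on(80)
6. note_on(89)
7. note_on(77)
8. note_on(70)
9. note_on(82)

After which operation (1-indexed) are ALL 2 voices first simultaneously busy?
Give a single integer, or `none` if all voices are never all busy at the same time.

Op 1: note_on(66): voice 0 is free -> assigned | voices=[66 -]
Op 2: note_on(79): voice 1 is free -> assigned | voices=[66 79]
Op 3: note_on(75): all voices busy, STEAL voice 0 (pitch 66, oldest) -> assign | voices=[75 79]
Op 4: note_off(75): free voice 0 | voices=[- 79]
Op 5: note_on(80): voice 0 is free -> assigned | voices=[80 79]
Op 6: note_on(89): all voices busy, STEAL voice 1 (pitch 79, oldest) -> assign | voices=[80 89]
Op 7: note_on(77): all voices busy, STEAL voice 0 (pitch 80, oldest) -> assign | voices=[77 89]
Op 8: note_on(70): all voices busy, STEAL voice 1 (pitch 89, oldest) -> assign | voices=[77 70]
Op 9: note_on(82): all voices busy, STEAL voice 0 (pitch 77, oldest) -> assign | voices=[82 70]

Answer: 2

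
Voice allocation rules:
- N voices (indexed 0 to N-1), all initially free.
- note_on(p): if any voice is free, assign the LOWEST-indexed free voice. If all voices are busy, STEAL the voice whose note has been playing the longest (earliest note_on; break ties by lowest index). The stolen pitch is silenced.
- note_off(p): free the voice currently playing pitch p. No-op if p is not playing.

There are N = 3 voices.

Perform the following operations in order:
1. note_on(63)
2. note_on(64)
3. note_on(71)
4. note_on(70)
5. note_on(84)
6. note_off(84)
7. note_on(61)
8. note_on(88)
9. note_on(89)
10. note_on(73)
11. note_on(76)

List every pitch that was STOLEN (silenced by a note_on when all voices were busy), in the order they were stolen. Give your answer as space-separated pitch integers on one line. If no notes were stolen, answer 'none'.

Answer: 63 64 71 70 61 88

Derivation:
Op 1: note_on(63): voice 0 is free -> assigned | voices=[63 - -]
Op 2: note_on(64): voice 1 is free -> assigned | voices=[63 64 -]
Op 3: note_on(71): voice 2 is free -> assigned | voices=[63 64 71]
Op 4: note_on(70): all voices busy, STEAL voice 0 (pitch 63, oldest) -> assign | voices=[70 64 71]
Op 5: note_on(84): all voices busy, STEAL voice 1 (pitch 64, oldest) -> assign | voices=[70 84 71]
Op 6: note_off(84): free voice 1 | voices=[70 - 71]
Op 7: note_on(61): voice 1 is free -> assigned | voices=[70 61 71]
Op 8: note_on(88): all voices busy, STEAL voice 2 (pitch 71, oldest) -> assign | voices=[70 61 88]
Op 9: note_on(89): all voices busy, STEAL voice 0 (pitch 70, oldest) -> assign | voices=[89 61 88]
Op 10: note_on(73): all voices busy, STEAL voice 1 (pitch 61, oldest) -> assign | voices=[89 73 88]
Op 11: note_on(76): all voices busy, STEAL voice 2 (pitch 88, oldest) -> assign | voices=[89 73 76]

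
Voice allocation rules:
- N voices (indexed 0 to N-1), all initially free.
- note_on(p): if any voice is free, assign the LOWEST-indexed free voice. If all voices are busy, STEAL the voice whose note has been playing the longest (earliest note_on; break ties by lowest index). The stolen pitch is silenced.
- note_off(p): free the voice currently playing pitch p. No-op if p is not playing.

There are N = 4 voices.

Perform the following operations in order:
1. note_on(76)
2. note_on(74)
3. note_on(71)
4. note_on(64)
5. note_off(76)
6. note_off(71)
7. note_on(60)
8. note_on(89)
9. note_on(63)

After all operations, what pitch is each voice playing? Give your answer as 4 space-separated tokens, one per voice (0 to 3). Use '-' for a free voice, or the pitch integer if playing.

Answer: 60 63 89 64

Derivation:
Op 1: note_on(76): voice 0 is free -> assigned | voices=[76 - - -]
Op 2: note_on(74): voice 1 is free -> assigned | voices=[76 74 - -]
Op 3: note_on(71): voice 2 is free -> assigned | voices=[76 74 71 -]
Op 4: note_on(64): voice 3 is free -> assigned | voices=[76 74 71 64]
Op 5: note_off(76): free voice 0 | voices=[- 74 71 64]
Op 6: note_off(71): free voice 2 | voices=[- 74 - 64]
Op 7: note_on(60): voice 0 is free -> assigned | voices=[60 74 - 64]
Op 8: note_on(89): voice 2 is free -> assigned | voices=[60 74 89 64]
Op 9: note_on(63): all voices busy, STEAL voice 1 (pitch 74, oldest) -> assign | voices=[60 63 89 64]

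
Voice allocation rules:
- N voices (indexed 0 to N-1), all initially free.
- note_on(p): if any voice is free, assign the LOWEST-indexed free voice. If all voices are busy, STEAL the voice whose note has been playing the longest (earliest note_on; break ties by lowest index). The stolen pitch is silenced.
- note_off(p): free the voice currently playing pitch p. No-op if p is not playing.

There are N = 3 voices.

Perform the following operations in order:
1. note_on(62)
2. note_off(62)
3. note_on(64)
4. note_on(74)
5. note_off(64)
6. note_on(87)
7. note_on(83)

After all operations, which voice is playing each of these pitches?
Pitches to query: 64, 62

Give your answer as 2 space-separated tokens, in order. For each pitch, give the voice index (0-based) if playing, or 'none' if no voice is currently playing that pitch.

Answer: none none

Derivation:
Op 1: note_on(62): voice 0 is free -> assigned | voices=[62 - -]
Op 2: note_off(62): free voice 0 | voices=[- - -]
Op 3: note_on(64): voice 0 is free -> assigned | voices=[64 - -]
Op 4: note_on(74): voice 1 is free -> assigned | voices=[64 74 -]
Op 5: note_off(64): free voice 0 | voices=[- 74 -]
Op 6: note_on(87): voice 0 is free -> assigned | voices=[87 74 -]
Op 7: note_on(83): voice 2 is free -> assigned | voices=[87 74 83]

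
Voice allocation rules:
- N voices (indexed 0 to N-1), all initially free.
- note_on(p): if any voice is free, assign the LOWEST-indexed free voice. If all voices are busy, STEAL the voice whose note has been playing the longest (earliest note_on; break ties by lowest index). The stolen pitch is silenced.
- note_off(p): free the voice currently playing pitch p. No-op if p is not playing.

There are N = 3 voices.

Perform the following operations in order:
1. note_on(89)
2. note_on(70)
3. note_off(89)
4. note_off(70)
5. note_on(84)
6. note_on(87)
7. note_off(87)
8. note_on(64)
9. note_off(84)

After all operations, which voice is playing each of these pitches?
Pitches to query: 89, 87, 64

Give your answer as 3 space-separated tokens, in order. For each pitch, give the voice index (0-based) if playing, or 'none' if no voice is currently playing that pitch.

Answer: none none 1

Derivation:
Op 1: note_on(89): voice 0 is free -> assigned | voices=[89 - -]
Op 2: note_on(70): voice 1 is free -> assigned | voices=[89 70 -]
Op 3: note_off(89): free voice 0 | voices=[- 70 -]
Op 4: note_off(70): free voice 1 | voices=[- - -]
Op 5: note_on(84): voice 0 is free -> assigned | voices=[84 - -]
Op 6: note_on(87): voice 1 is free -> assigned | voices=[84 87 -]
Op 7: note_off(87): free voice 1 | voices=[84 - -]
Op 8: note_on(64): voice 1 is free -> assigned | voices=[84 64 -]
Op 9: note_off(84): free voice 0 | voices=[- 64 -]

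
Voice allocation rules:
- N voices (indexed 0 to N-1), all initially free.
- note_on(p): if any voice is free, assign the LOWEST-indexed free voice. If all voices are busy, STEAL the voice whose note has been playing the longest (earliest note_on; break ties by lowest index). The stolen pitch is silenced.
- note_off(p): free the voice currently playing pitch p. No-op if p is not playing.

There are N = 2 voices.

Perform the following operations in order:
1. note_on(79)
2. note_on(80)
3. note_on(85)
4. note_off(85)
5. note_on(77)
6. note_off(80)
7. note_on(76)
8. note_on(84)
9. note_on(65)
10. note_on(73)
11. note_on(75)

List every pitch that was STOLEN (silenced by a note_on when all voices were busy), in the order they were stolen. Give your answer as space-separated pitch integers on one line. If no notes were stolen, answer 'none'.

Answer: 79 77 76 84 65

Derivation:
Op 1: note_on(79): voice 0 is free -> assigned | voices=[79 -]
Op 2: note_on(80): voice 1 is free -> assigned | voices=[79 80]
Op 3: note_on(85): all voices busy, STEAL voice 0 (pitch 79, oldest) -> assign | voices=[85 80]
Op 4: note_off(85): free voice 0 | voices=[- 80]
Op 5: note_on(77): voice 0 is free -> assigned | voices=[77 80]
Op 6: note_off(80): free voice 1 | voices=[77 -]
Op 7: note_on(76): voice 1 is free -> assigned | voices=[77 76]
Op 8: note_on(84): all voices busy, STEAL voice 0 (pitch 77, oldest) -> assign | voices=[84 76]
Op 9: note_on(65): all voices busy, STEAL voice 1 (pitch 76, oldest) -> assign | voices=[84 65]
Op 10: note_on(73): all voices busy, STEAL voice 0 (pitch 84, oldest) -> assign | voices=[73 65]
Op 11: note_on(75): all voices busy, STEAL voice 1 (pitch 65, oldest) -> assign | voices=[73 75]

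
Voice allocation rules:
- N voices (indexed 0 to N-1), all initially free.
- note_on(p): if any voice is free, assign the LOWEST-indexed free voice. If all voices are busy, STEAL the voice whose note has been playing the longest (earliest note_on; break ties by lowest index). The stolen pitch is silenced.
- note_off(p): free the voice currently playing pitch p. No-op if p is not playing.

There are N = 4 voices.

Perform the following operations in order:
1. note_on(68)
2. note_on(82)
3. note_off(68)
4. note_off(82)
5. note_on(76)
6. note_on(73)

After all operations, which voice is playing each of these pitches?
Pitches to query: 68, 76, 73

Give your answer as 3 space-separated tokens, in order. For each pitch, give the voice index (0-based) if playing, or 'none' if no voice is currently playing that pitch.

Op 1: note_on(68): voice 0 is free -> assigned | voices=[68 - - -]
Op 2: note_on(82): voice 1 is free -> assigned | voices=[68 82 - -]
Op 3: note_off(68): free voice 0 | voices=[- 82 - -]
Op 4: note_off(82): free voice 1 | voices=[- - - -]
Op 5: note_on(76): voice 0 is free -> assigned | voices=[76 - - -]
Op 6: note_on(73): voice 1 is free -> assigned | voices=[76 73 - -]

Answer: none 0 1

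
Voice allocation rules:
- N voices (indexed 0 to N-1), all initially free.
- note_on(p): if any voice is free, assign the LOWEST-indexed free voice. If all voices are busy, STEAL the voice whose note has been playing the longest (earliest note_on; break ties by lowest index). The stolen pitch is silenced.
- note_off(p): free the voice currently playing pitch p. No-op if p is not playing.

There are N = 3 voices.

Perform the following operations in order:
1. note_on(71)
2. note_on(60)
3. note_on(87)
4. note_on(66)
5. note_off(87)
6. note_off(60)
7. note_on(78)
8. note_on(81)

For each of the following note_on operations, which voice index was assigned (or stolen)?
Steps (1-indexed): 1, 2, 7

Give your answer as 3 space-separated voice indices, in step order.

Answer: 0 1 1

Derivation:
Op 1: note_on(71): voice 0 is free -> assigned | voices=[71 - -]
Op 2: note_on(60): voice 1 is free -> assigned | voices=[71 60 -]
Op 3: note_on(87): voice 2 is free -> assigned | voices=[71 60 87]
Op 4: note_on(66): all voices busy, STEAL voice 0 (pitch 71, oldest) -> assign | voices=[66 60 87]
Op 5: note_off(87): free voice 2 | voices=[66 60 -]
Op 6: note_off(60): free voice 1 | voices=[66 - -]
Op 7: note_on(78): voice 1 is free -> assigned | voices=[66 78 -]
Op 8: note_on(81): voice 2 is free -> assigned | voices=[66 78 81]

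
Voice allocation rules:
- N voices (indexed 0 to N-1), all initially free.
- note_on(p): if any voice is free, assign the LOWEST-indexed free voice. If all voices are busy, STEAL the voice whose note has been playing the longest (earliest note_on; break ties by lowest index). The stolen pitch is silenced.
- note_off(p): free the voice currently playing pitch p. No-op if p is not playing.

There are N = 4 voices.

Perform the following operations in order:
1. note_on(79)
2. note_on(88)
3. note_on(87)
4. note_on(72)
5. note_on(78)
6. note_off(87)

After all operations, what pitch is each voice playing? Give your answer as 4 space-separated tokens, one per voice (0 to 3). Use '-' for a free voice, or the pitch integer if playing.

Answer: 78 88 - 72

Derivation:
Op 1: note_on(79): voice 0 is free -> assigned | voices=[79 - - -]
Op 2: note_on(88): voice 1 is free -> assigned | voices=[79 88 - -]
Op 3: note_on(87): voice 2 is free -> assigned | voices=[79 88 87 -]
Op 4: note_on(72): voice 3 is free -> assigned | voices=[79 88 87 72]
Op 5: note_on(78): all voices busy, STEAL voice 0 (pitch 79, oldest) -> assign | voices=[78 88 87 72]
Op 6: note_off(87): free voice 2 | voices=[78 88 - 72]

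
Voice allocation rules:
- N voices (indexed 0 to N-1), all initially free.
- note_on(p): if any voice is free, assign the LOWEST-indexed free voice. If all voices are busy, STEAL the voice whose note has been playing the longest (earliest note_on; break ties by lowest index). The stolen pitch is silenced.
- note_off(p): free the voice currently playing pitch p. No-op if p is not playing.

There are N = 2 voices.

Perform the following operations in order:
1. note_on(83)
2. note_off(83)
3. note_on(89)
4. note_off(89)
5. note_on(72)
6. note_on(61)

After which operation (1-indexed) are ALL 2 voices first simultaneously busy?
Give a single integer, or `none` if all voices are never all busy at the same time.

Op 1: note_on(83): voice 0 is free -> assigned | voices=[83 -]
Op 2: note_off(83): free voice 0 | voices=[- -]
Op 3: note_on(89): voice 0 is free -> assigned | voices=[89 -]
Op 4: note_off(89): free voice 0 | voices=[- -]
Op 5: note_on(72): voice 0 is free -> assigned | voices=[72 -]
Op 6: note_on(61): voice 1 is free -> assigned | voices=[72 61]

Answer: 6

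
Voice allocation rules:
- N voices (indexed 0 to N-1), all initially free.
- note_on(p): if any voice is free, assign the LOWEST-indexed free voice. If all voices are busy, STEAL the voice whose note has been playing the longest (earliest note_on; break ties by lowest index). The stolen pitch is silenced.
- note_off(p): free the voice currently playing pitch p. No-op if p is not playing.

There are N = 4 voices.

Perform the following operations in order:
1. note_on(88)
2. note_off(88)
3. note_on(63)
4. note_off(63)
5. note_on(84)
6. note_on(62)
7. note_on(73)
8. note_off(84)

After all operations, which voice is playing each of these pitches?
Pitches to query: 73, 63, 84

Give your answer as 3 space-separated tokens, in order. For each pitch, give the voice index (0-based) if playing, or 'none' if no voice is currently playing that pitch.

Answer: 2 none none

Derivation:
Op 1: note_on(88): voice 0 is free -> assigned | voices=[88 - - -]
Op 2: note_off(88): free voice 0 | voices=[- - - -]
Op 3: note_on(63): voice 0 is free -> assigned | voices=[63 - - -]
Op 4: note_off(63): free voice 0 | voices=[- - - -]
Op 5: note_on(84): voice 0 is free -> assigned | voices=[84 - - -]
Op 6: note_on(62): voice 1 is free -> assigned | voices=[84 62 - -]
Op 7: note_on(73): voice 2 is free -> assigned | voices=[84 62 73 -]
Op 8: note_off(84): free voice 0 | voices=[- 62 73 -]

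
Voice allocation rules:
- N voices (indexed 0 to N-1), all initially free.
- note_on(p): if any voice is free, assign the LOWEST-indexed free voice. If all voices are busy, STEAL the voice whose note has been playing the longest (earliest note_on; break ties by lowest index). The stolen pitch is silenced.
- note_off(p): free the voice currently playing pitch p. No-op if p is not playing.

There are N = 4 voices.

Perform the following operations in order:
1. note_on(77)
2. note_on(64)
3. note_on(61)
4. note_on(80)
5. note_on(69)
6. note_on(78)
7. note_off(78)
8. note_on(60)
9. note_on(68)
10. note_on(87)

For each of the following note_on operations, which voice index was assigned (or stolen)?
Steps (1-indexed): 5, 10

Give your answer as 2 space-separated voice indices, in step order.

Answer: 0 3

Derivation:
Op 1: note_on(77): voice 0 is free -> assigned | voices=[77 - - -]
Op 2: note_on(64): voice 1 is free -> assigned | voices=[77 64 - -]
Op 3: note_on(61): voice 2 is free -> assigned | voices=[77 64 61 -]
Op 4: note_on(80): voice 3 is free -> assigned | voices=[77 64 61 80]
Op 5: note_on(69): all voices busy, STEAL voice 0 (pitch 77, oldest) -> assign | voices=[69 64 61 80]
Op 6: note_on(78): all voices busy, STEAL voice 1 (pitch 64, oldest) -> assign | voices=[69 78 61 80]
Op 7: note_off(78): free voice 1 | voices=[69 - 61 80]
Op 8: note_on(60): voice 1 is free -> assigned | voices=[69 60 61 80]
Op 9: note_on(68): all voices busy, STEAL voice 2 (pitch 61, oldest) -> assign | voices=[69 60 68 80]
Op 10: note_on(87): all voices busy, STEAL voice 3 (pitch 80, oldest) -> assign | voices=[69 60 68 87]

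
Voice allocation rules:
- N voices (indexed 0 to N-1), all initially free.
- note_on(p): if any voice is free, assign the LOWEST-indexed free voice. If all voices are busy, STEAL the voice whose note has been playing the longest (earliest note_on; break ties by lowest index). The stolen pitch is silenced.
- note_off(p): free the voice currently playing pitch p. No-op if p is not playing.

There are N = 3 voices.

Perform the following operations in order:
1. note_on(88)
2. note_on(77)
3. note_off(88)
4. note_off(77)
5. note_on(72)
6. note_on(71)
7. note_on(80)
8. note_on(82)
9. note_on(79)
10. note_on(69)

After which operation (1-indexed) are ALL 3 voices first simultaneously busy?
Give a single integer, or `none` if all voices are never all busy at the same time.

Answer: 7

Derivation:
Op 1: note_on(88): voice 0 is free -> assigned | voices=[88 - -]
Op 2: note_on(77): voice 1 is free -> assigned | voices=[88 77 -]
Op 3: note_off(88): free voice 0 | voices=[- 77 -]
Op 4: note_off(77): free voice 1 | voices=[- - -]
Op 5: note_on(72): voice 0 is free -> assigned | voices=[72 - -]
Op 6: note_on(71): voice 1 is free -> assigned | voices=[72 71 -]
Op 7: note_on(80): voice 2 is free -> assigned | voices=[72 71 80]
Op 8: note_on(82): all voices busy, STEAL voice 0 (pitch 72, oldest) -> assign | voices=[82 71 80]
Op 9: note_on(79): all voices busy, STEAL voice 1 (pitch 71, oldest) -> assign | voices=[82 79 80]
Op 10: note_on(69): all voices busy, STEAL voice 2 (pitch 80, oldest) -> assign | voices=[82 79 69]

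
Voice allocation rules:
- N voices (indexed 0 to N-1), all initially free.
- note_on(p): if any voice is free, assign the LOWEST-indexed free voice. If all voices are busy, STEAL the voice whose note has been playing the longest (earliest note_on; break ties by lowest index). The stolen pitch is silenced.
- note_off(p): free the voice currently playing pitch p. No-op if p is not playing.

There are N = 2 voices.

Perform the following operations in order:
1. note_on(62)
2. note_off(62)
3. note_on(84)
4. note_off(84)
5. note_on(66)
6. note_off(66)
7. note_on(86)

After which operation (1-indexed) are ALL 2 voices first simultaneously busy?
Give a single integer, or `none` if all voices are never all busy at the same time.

Op 1: note_on(62): voice 0 is free -> assigned | voices=[62 -]
Op 2: note_off(62): free voice 0 | voices=[- -]
Op 3: note_on(84): voice 0 is free -> assigned | voices=[84 -]
Op 4: note_off(84): free voice 0 | voices=[- -]
Op 5: note_on(66): voice 0 is free -> assigned | voices=[66 -]
Op 6: note_off(66): free voice 0 | voices=[- -]
Op 7: note_on(86): voice 0 is free -> assigned | voices=[86 -]

Answer: none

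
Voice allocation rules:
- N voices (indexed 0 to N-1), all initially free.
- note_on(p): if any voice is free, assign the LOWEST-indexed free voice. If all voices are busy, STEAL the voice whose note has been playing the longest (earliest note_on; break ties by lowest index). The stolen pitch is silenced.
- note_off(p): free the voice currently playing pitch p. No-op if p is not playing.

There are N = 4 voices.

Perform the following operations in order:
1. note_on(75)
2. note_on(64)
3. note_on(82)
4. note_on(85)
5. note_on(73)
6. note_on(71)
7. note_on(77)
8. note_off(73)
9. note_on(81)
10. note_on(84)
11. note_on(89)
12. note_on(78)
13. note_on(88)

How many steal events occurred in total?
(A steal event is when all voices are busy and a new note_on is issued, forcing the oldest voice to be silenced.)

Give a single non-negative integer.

Answer: 7

Derivation:
Op 1: note_on(75): voice 0 is free -> assigned | voices=[75 - - -]
Op 2: note_on(64): voice 1 is free -> assigned | voices=[75 64 - -]
Op 3: note_on(82): voice 2 is free -> assigned | voices=[75 64 82 -]
Op 4: note_on(85): voice 3 is free -> assigned | voices=[75 64 82 85]
Op 5: note_on(73): all voices busy, STEAL voice 0 (pitch 75, oldest) -> assign | voices=[73 64 82 85]
Op 6: note_on(71): all voices busy, STEAL voice 1 (pitch 64, oldest) -> assign | voices=[73 71 82 85]
Op 7: note_on(77): all voices busy, STEAL voice 2 (pitch 82, oldest) -> assign | voices=[73 71 77 85]
Op 8: note_off(73): free voice 0 | voices=[- 71 77 85]
Op 9: note_on(81): voice 0 is free -> assigned | voices=[81 71 77 85]
Op 10: note_on(84): all voices busy, STEAL voice 3 (pitch 85, oldest) -> assign | voices=[81 71 77 84]
Op 11: note_on(89): all voices busy, STEAL voice 1 (pitch 71, oldest) -> assign | voices=[81 89 77 84]
Op 12: note_on(78): all voices busy, STEAL voice 2 (pitch 77, oldest) -> assign | voices=[81 89 78 84]
Op 13: note_on(88): all voices busy, STEAL voice 0 (pitch 81, oldest) -> assign | voices=[88 89 78 84]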